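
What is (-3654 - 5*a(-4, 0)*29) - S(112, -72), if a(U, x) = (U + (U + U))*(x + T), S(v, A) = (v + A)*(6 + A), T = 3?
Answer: 4206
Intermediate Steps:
S(v, A) = (6 + A)*(A + v) (S(v, A) = (A + v)*(6 + A) = (6 + A)*(A + v))
a(U, x) = 3*U*(3 + x) (a(U, x) = (U + (U + U))*(x + 3) = (U + 2*U)*(3 + x) = (3*U)*(3 + x) = 3*U*(3 + x))
(-3654 - 5*a(-4, 0)*29) - S(112, -72) = (-3654 - 15*(-4)*(3 + 0)*29) - ((-72)² + 6*(-72) + 6*112 - 72*112) = (-3654 - 15*(-4)*3*29) - (5184 - 432 + 672 - 8064) = (-3654 - 5*(-36)*29) - 1*(-2640) = (-3654 + 180*29) + 2640 = (-3654 + 5220) + 2640 = 1566 + 2640 = 4206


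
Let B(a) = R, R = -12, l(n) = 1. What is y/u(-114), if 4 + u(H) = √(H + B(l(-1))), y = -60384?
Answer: 120768/71 + 90576*I*√14/71 ≈ 1701.0 + 4773.3*I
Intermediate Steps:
B(a) = -12
u(H) = -4 + √(-12 + H) (u(H) = -4 + √(H - 12) = -4 + √(-12 + H))
y/u(-114) = -60384/(-4 + √(-12 - 114)) = -60384/(-4 + √(-126)) = -60384/(-4 + 3*I*√14)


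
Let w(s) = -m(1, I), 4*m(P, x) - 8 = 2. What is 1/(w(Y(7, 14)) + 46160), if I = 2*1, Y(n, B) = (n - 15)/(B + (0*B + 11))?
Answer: 2/92315 ≈ 2.1665e-5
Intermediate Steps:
Y(n, B) = (-15 + n)/(11 + B) (Y(n, B) = (-15 + n)/(B + (0 + 11)) = (-15 + n)/(B + 11) = (-15 + n)/(11 + B))
I = 2
m(P, x) = 5/2 (m(P, x) = 2 + (¼)*2 = 2 + ½ = 5/2)
w(s) = -5/2 (w(s) = -1*5/2 = -5/2)
1/(w(Y(7, 14)) + 46160) = 1/(-5/2 + 46160) = 1/(92315/2) = 2/92315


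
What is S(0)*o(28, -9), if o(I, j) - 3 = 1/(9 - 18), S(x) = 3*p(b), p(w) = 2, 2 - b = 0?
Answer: 52/3 ≈ 17.333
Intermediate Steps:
b = 2 (b = 2 - 1*0 = 2 + 0 = 2)
S(x) = 6 (S(x) = 3*2 = 6)
o(I, j) = 26/9 (o(I, j) = 3 + 1/(9 - 18) = 3 + 1/(-9) = 3 - ⅑ = 26/9)
S(0)*o(28, -9) = 6*(26/9) = 52/3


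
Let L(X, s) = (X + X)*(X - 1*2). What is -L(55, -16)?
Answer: -5830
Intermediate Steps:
L(X, s) = 2*X*(-2 + X) (L(X, s) = (2*X)*(X - 2) = (2*X)*(-2 + X) = 2*X*(-2 + X))
-L(55, -16) = -2*55*(-2 + 55) = -2*55*53 = -1*5830 = -5830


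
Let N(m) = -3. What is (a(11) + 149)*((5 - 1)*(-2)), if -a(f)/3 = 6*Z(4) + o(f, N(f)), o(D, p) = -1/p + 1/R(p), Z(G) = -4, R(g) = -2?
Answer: -1772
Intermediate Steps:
o(D, p) = -½ - 1/p (o(D, p) = -1/p + 1/(-2) = -1/p + 1*(-½) = -1/p - ½ = -½ - 1/p)
a(f) = 145/2 (a(f) = -3*(6*(-4) + (½)*(-2 - 1*(-3))/(-3)) = -3*(-24 + (½)*(-⅓)*(-2 + 3)) = -3*(-24 + (½)*(-⅓)*1) = -3*(-24 - ⅙) = -3*(-145/6) = 145/2)
(a(11) + 149)*((5 - 1)*(-2)) = (145/2 + 149)*((5 - 1)*(-2)) = 443*(4*(-2))/2 = (443/2)*(-8) = -1772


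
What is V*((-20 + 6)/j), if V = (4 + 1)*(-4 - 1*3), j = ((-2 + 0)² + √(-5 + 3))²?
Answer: 490/(4 + I*√2)² ≈ 21.173 - 17.11*I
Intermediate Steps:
j = (4 + I*√2)² (j = ((-2)² + √(-2))² = (4 + I*√2)² ≈ 14.0 + 11.314*I)
V = -35 (V = 5*(-4 - 3) = 5*(-7) = -35)
V*((-20 + 6)/j) = -35*(-20 + 6)/((4 + I*√2)²) = -(-490)/(4 + I*√2)² = 490/(4 + I*√2)²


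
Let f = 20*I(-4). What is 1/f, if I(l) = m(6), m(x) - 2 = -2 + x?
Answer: 1/120 ≈ 0.0083333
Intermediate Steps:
m(x) = x (m(x) = 2 + (-2 + x) = x)
I(l) = 6
f = 120 (f = 20*6 = 120)
1/f = 1/120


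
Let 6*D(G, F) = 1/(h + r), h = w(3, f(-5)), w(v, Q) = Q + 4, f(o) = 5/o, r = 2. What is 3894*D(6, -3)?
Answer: 649/5 ≈ 129.80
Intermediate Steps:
w(v, Q) = 4 + Q
h = 3 (h = 4 + 5/(-5) = 4 + 5*(-1/5) = 4 - 1 = 3)
D(G, F) = 1/30 (D(G, F) = 1/(6*(3 + 2)) = (1/6)/5 = (1/6)*(1/5) = 1/30)
3894*D(6, -3) = 3894*(1/30) = 649/5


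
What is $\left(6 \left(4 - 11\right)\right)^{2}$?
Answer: $1764$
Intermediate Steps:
$\left(6 \left(4 - 11\right)\right)^{2} = \left(6 \left(-7\right)\right)^{2} = \left(-42\right)^{2} = 1764$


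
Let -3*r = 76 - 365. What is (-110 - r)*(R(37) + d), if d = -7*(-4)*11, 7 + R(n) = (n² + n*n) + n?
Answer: -1904044/3 ≈ -6.3468e+5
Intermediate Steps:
R(n) = -7 + n + 2*n² (R(n) = -7 + ((n² + n*n) + n) = -7 + ((n² + n²) + n) = -7 + (2*n² + n) = -7 + (n + 2*n²) = -7 + n + 2*n²)
r = 289/3 (r = -(76 - 365)/3 = -⅓*(-289) = 289/3 ≈ 96.333)
d = 308 (d = 28*11 = 308)
(-110 - r)*(R(37) + d) = (-110 - 1*289/3)*((-7 + 37 + 2*37²) + 308) = (-110 - 289/3)*((-7 + 37 + 2*1369) + 308) = -619*((-7 + 37 + 2738) + 308)/3 = -619*(2768 + 308)/3 = -619/3*3076 = -1904044/3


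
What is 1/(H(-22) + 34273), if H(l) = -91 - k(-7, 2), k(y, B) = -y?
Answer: 1/34175 ≈ 2.9261e-5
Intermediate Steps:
H(l) = -98 (H(l) = -91 - (-1)*(-7) = -91 - 1*7 = -91 - 7 = -98)
1/(H(-22) + 34273) = 1/(-98 + 34273) = 1/34175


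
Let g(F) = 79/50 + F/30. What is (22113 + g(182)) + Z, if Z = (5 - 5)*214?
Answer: 3318097/150 ≈ 22121.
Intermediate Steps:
g(F) = 79/50 + F/30 (g(F) = 79*(1/50) + F*(1/30) = 79/50 + F/30)
Z = 0 (Z = 0*214 = 0)
(22113 + g(182)) + Z = (22113 + (79/50 + (1/30)*182)) + 0 = (22113 + (79/50 + 91/15)) + 0 = (22113 + 1147/150) + 0 = 3318097/150 + 0 = 3318097/150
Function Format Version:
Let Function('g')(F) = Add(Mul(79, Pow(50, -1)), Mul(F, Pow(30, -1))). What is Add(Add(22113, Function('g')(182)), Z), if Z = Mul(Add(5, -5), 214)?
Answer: Rational(3318097, 150) ≈ 22121.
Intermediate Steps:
Function('g')(F) = Add(Rational(79, 50), Mul(Rational(1, 30), F)) (Function('g')(F) = Add(Mul(79, Rational(1, 50)), Mul(F, Rational(1, 30))) = Add(Rational(79, 50), Mul(Rational(1, 30), F)))
Z = 0 (Z = Mul(0, 214) = 0)
Add(Add(22113, Function('g')(182)), Z) = Add(Add(22113, Add(Rational(79, 50), Mul(Rational(1, 30), 182))), 0) = Add(Add(22113, Add(Rational(79, 50), Rational(91, 15))), 0) = Add(Add(22113, Rational(1147, 150)), 0) = Add(Rational(3318097, 150), 0) = Rational(3318097, 150)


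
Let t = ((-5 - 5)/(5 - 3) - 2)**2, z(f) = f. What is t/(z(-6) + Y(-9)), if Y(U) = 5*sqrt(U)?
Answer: -98/87 - 245*I/87 ≈ -1.1264 - 2.8161*I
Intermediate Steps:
t = 49 (t = (-10/2 - 2)**2 = (-10*1/2 - 2)**2 = (-5 - 2)**2 = (-7)**2 = 49)
t/(z(-6) + Y(-9)) = 49/(-6 + 5*sqrt(-9)) = 49/(-6 + 5*(3*I)) = 49/(-6 + 15*I) = 49*((-6 - 15*I)/261) = 49*(-6 - 15*I)/261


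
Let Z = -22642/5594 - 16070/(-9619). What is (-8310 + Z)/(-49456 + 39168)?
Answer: 223639039239/276791880784 ≈ 0.80797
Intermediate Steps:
Z = -63948909/26904343 (Z = -22642*1/5594 - 16070*(-1/9619) = -11321/2797 + 16070/9619 = -63948909/26904343 ≈ -2.3769)
(-8310 + Z)/(-49456 + 39168) = (-8310 - 63948909/26904343)/(-49456 + 39168) = -223639039239/26904343/(-10288) = -223639039239/26904343*(-1/10288) = 223639039239/276791880784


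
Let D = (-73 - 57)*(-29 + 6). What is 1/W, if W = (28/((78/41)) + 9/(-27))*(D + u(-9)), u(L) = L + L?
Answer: 13/555764 ≈ 2.3391e-5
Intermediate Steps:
u(L) = 2*L
D = 2990 (D = -130*(-23) = 2990)
W = 555764/13 (W = (28/((78/41)) + 9/(-27))*(2990 + 2*(-9)) = (28/((78*(1/41))) + 9*(-1/27))*(2990 - 18) = (28/(78/41) - 1/3)*2972 = (28*(41/78) - 1/3)*2972 = (574/39 - 1/3)*2972 = (187/13)*2972 = 555764/13 ≈ 42751.)
1/W = 1/(555764/13) = 13/555764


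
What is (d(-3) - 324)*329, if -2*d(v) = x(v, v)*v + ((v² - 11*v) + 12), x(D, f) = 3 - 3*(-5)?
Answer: -106596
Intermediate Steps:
x(D, f) = 18 (x(D, f) = 3 + 15 = 18)
d(v) = -6 - 7*v/2 - v²/2 (d(v) = -(18*v + ((v² - 11*v) + 12))/2 = -(18*v + (12 + v² - 11*v))/2 = -(12 + v² + 7*v)/2 = -6 - 7*v/2 - v²/2)
(d(-3) - 324)*329 = ((-6 - 7/2*(-3) - ½*(-3)²) - 324)*329 = ((-6 + 21/2 - ½*9) - 324)*329 = ((-6 + 21/2 - 9/2) - 324)*329 = (0 - 324)*329 = -324*329 = -106596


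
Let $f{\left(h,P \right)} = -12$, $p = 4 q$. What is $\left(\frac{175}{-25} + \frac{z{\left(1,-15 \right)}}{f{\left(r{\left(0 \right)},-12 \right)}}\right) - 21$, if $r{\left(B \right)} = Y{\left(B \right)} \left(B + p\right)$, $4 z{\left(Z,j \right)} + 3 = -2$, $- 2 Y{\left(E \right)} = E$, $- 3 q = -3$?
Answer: $- \frac{1339}{48} \approx -27.896$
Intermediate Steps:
$q = 1$ ($q = \left(- \frac{1}{3}\right) \left(-3\right) = 1$)
$p = 4$ ($p = 4 \cdot 1 = 4$)
$Y{\left(E \right)} = - \frac{E}{2}$
$z{\left(Z,j \right)} = - \frac{5}{4}$ ($z{\left(Z,j \right)} = - \frac{3}{4} + \frac{1}{4} \left(-2\right) = - \frac{3}{4} - \frac{1}{2} = - \frac{5}{4}$)
$r{\left(B \right)} = - \frac{B \left(4 + B\right)}{2}$ ($r{\left(B \right)} = - \frac{B}{2} \left(B + 4\right) = - \frac{B}{2} \left(4 + B\right) = - \frac{B \left(4 + B\right)}{2}$)
$\left(\frac{175}{-25} + \frac{z{\left(1,-15 \right)}}{f{\left(r{\left(0 \right)},-12 \right)}}\right) - 21 = \left(\frac{175}{-25} - \frac{5}{4 \left(-12\right)}\right) - 21 = \left(175 \left(- \frac{1}{25}\right) - - \frac{5}{48}\right) - 21 = \left(-7 + \frac{5}{48}\right) - 21 = - \frac{331}{48} - 21 = - \frac{1339}{48}$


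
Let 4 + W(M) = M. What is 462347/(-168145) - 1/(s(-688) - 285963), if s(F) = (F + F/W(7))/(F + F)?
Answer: -396640976354/144249409615 ≈ -2.7497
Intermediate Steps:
W(M) = -4 + M
s(F) = ⅔ (s(F) = (F + F/(-4 + 7))/(F + F) = (F + F/3)/((2*F)) = (F + F*(⅓))*(1/(2*F)) = (F + F/3)*(1/(2*F)) = (4*F/3)*(1/(2*F)) = ⅔)
462347/(-168145) - 1/(s(-688) - 285963) = 462347/(-168145) - 1/(⅔ - 285963) = 462347*(-1/168145) - 1/(-857887/3) = -462347/168145 - 1*(-3/857887) = -462347/168145 + 3/857887 = -396640976354/144249409615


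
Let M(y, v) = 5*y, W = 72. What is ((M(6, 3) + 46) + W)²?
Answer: 21904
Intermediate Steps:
((M(6, 3) + 46) + W)² = ((5*6 + 46) + 72)² = ((30 + 46) + 72)² = (76 + 72)² = 148² = 21904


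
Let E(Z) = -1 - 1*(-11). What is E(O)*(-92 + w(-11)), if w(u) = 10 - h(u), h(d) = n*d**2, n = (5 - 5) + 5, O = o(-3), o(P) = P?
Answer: -6870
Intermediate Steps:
O = -3
E(Z) = 10 (E(Z) = -1 + 11 = 10)
n = 5 (n = 0 + 5 = 5)
h(d) = 5*d**2
w(u) = 10 - 5*u**2
E(O)*(-92 + w(-11)) = 10*(-92 + (10 - 5*(-11)**2)) = 10*(-92 + (10 - 5*121)) = 10*(-92 + (10 - 605)) = 10*(-92 - 595) = 10*(-687) = -6870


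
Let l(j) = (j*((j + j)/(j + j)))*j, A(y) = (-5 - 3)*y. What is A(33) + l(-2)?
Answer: -260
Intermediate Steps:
A(y) = -8*y
l(j) = j**2 (l(j) = (j*((2*j)/((2*j))))*j = (j*((2*j)*(1/(2*j))))*j = (j*1)*j = j*j = j**2)
A(33) + l(-2) = -8*33 + (-2)**2 = -264 + 4 = -260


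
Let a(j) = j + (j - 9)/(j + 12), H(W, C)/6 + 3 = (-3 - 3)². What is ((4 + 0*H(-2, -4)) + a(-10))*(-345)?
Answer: 10695/2 ≈ 5347.5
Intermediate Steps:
H(W, C) = 198 (H(W, C) = -18 + 6*(-3 - 3)² = -18 + 6*(-6)² = -18 + 6*36 = -18 + 216 = 198)
a(j) = j + (-9 + j)/(12 + j)
((4 + 0*H(-2, -4)) + a(-10))*(-345) = ((4 + 0*198) + (-9 + (-10)² + 13*(-10))/(12 - 10))*(-345) = ((4 + 0) + (-9 + 100 - 130)/2)*(-345) = (4 + (½)*(-39))*(-345) = (4 - 39/2)*(-345) = -31/2*(-345) = 10695/2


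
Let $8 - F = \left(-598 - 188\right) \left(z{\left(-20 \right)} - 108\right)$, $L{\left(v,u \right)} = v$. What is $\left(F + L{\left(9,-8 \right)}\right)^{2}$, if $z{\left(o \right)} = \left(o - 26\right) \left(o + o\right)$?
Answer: $1853325554161$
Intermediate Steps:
$z{\left(o \right)} = 2 o \left(-26 + o\right)$ ($z{\left(o \right)} = \left(-26 + o\right) 2 o = 2 o \left(-26 + o\right)$)
$F = 1361360$ ($F = 8 - \left(-598 - 188\right) \left(2 \left(-20\right) \left(-26 - 20\right) - 108\right) = 8 - - 786 \left(2 \left(-20\right) \left(-46\right) - 108\right) = 8 - - 786 \left(1840 - 108\right) = 8 - \left(-786\right) 1732 = 8 - -1361352 = 8 + 1361352 = 1361360$)
$\left(F + L{\left(9,-8 \right)}\right)^{2} = \left(1361360 + 9\right)^{2} = 1361369^{2} = 1853325554161$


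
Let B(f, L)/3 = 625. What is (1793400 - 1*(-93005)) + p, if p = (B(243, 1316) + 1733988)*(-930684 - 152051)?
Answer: -1879477738900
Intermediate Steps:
B(f, L) = 1875 (B(f, L) = 3*625 = 1875)
p = -1879479625305 (p = (1875 + 1733988)*(-930684 - 152051) = 1735863*(-1082735) = -1879479625305)
(1793400 - 1*(-93005)) + p = (1793400 - 1*(-93005)) - 1879479625305 = (1793400 + 93005) - 1879479625305 = 1886405 - 1879479625305 = -1879477738900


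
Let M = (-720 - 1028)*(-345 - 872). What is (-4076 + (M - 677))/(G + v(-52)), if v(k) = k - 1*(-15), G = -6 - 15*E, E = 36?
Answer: -2122563/583 ≈ -3640.8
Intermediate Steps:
G = -546 (G = -6 - 15*36 = -6 - 540 = -546)
M = 2127316 (M = -1748*(-1217) = 2127316)
v(k) = 15 + k (v(k) = k + 15 = 15 + k)
(-4076 + (M - 677))/(G + v(-52)) = (-4076 + (2127316 - 677))/(-546 + (15 - 52)) = (-4076 + 2126639)/(-546 - 37) = 2122563/(-583) = 2122563*(-1/583) = -2122563/583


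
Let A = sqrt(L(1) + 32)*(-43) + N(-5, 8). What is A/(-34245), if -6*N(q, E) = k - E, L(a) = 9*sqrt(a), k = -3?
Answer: -11/205470 + 43*sqrt(41)/34245 ≈ 0.0079866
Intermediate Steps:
N(q, E) = 1/2 + E/6 (N(q, E) = -(-3 - E)/6 = 1/2 + E/6)
A = 11/6 - 43*sqrt(41) (A = sqrt(9*sqrt(1) + 32)*(-43) + (1/2 + (1/6)*8) = sqrt(9*1 + 32)*(-43) + (1/2 + 4/3) = sqrt(9 + 32)*(-43) + 11/6 = sqrt(41)*(-43) + 11/6 = -43*sqrt(41) + 11/6 = 11/6 - 43*sqrt(41) ≈ -273.50)
A/(-34245) = (11/6 - 43*sqrt(41))/(-34245) = (11/6 - 43*sqrt(41))*(-1/34245) = -11/205470 + 43*sqrt(41)/34245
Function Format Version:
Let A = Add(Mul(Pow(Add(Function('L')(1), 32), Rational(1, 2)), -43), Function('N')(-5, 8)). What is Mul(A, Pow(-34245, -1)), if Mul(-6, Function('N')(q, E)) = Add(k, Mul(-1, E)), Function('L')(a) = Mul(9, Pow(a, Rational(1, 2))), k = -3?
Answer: Add(Rational(-11, 205470), Mul(Rational(43, 34245), Pow(41, Rational(1, 2)))) ≈ 0.0079866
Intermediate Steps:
Function('N')(q, E) = Add(Rational(1, 2), Mul(Rational(1, 6), E)) (Function('N')(q, E) = Mul(Rational(-1, 6), Add(-3, Mul(-1, E))) = Add(Rational(1, 2), Mul(Rational(1, 6), E)))
A = Add(Rational(11, 6), Mul(-43, Pow(41, Rational(1, 2)))) (A = Add(Mul(Pow(Add(Mul(9, Pow(1, Rational(1, 2))), 32), Rational(1, 2)), -43), Add(Rational(1, 2), Mul(Rational(1, 6), 8))) = Add(Mul(Pow(Add(Mul(9, 1), 32), Rational(1, 2)), -43), Add(Rational(1, 2), Rational(4, 3))) = Add(Mul(Pow(Add(9, 32), Rational(1, 2)), -43), Rational(11, 6)) = Add(Mul(Pow(41, Rational(1, 2)), -43), Rational(11, 6)) = Add(Mul(-43, Pow(41, Rational(1, 2))), Rational(11, 6)) = Add(Rational(11, 6), Mul(-43, Pow(41, Rational(1, 2)))) ≈ -273.50)
Mul(A, Pow(-34245, -1)) = Mul(Add(Rational(11, 6), Mul(-43, Pow(41, Rational(1, 2)))), Pow(-34245, -1)) = Mul(Add(Rational(11, 6), Mul(-43, Pow(41, Rational(1, 2)))), Rational(-1, 34245)) = Add(Rational(-11, 205470), Mul(Rational(43, 34245), Pow(41, Rational(1, 2))))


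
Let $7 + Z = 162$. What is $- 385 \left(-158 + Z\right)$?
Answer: $1155$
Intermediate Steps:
$Z = 155$ ($Z = -7 + 162 = 155$)
$- 385 \left(-158 + Z\right) = - 385 \left(-158 + 155\right) = \left(-385\right) \left(-3\right) = 1155$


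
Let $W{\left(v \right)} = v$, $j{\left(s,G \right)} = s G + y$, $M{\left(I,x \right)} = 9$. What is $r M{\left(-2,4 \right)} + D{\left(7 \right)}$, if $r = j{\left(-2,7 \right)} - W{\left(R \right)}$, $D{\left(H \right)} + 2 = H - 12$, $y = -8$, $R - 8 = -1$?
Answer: $-268$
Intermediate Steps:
$R = 7$ ($R = 8 - 1 = 7$)
$j{\left(s,G \right)} = -8 + G s$ ($j{\left(s,G \right)} = s G - 8 = G s - 8 = -8 + G s$)
$D{\left(H \right)} = -14 + H$ ($D{\left(H \right)} = -2 + \left(H - 12\right) = -2 + \left(-12 + H\right) = -14 + H$)
$r = -29$ ($r = \left(-8 + 7 \left(-2\right)\right) - 7 = \left(-8 - 14\right) - 7 = -22 - 7 = -29$)
$r M{\left(-2,4 \right)} + D{\left(7 \right)} = \left(-29\right) 9 + \left(-14 + 7\right) = -261 - 7 = -268$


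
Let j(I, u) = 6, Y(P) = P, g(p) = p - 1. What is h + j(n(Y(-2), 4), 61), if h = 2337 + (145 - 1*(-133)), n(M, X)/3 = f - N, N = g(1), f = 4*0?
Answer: 2621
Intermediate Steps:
f = 0
g(p) = -1 + p
N = 0 (N = -1 + 1 = 0)
n(M, X) = 0 (n(M, X) = 3*(0 - 1*0) = 3*(0 + 0) = 3*0 = 0)
h = 2615 (h = 2337 + (145 + 133) = 2337 + 278 = 2615)
h + j(n(Y(-2), 4), 61) = 2615 + 6 = 2621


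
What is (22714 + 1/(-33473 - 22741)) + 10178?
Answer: 1848990887/56214 ≈ 32892.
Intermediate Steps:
(22714 + 1/(-33473 - 22741)) + 10178 = (22714 + 1/(-56214)) + 10178 = (22714 - 1/56214) + 10178 = 1276844795/56214 + 10178 = 1848990887/56214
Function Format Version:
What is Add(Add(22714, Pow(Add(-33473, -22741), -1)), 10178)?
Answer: Rational(1848990887, 56214) ≈ 32892.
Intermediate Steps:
Add(Add(22714, Pow(Add(-33473, -22741), -1)), 10178) = Add(Add(22714, Pow(-56214, -1)), 10178) = Add(Add(22714, Rational(-1, 56214)), 10178) = Add(Rational(1276844795, 56214), 10178) = Rational(1848990887, 56214)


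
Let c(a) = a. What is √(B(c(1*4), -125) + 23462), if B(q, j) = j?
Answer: 3*√2593 ≈ 152.76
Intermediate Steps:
√(B(c(1*4), -125) + 23462) = √(-125 + 23462) = √23337 = 3*√2593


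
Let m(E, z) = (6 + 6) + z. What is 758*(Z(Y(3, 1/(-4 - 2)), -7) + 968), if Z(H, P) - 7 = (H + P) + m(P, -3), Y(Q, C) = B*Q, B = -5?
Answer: 729196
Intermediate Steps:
Y(Q, C) = -5*Q
m(E, z) = 12 + z
Z(H, P) = 16 + H + P (Z(H, P) = 7 + ((H + P) + (12 - 3)) = 7 + ((H + P) + 9) = 7 + (9 + H + P) = 16 + H + P)
758*(Z(Y(3, 1/(-4 - 2)), -7) + 968) = 758*((16 - 5*3 - 7) + 968) = 758*((16 - 15 - 7) + 968) = 758*(-6 + 968) = 758*962 = 729196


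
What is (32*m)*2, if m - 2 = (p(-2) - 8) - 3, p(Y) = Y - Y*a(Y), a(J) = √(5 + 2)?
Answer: -704 + 128*√7 ≈ -365.34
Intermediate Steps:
a(J) = √7
p(Y) = Y - Y*√7
m = -11 + 2*√7 (m = 2 + ((-2*(1 - √7) - 8) - 3) = 2 + (((-2 + 2*√7) - 8) - 3) = 2 + ((-10 + 2*√7) - 3) = 2 + (-13 + 2*√7) = -11 + 2*√7 ≈ -5.7085)
(32*m)*2 = (32*(-11 + 2*√7))*2 = (-352 + 64*√7)*2 = -704 + 128*√7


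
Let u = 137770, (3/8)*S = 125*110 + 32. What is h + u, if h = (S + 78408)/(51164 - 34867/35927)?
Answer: 253243880714290/1838134161 ≈ 1.3777e+5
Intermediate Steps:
S = 36752 (S = 8*(125*110 + 32)/3 = 8*(13750 + 32)/3 = (8/3)*13782 = 36752)
h = 4137353320/1838134161 (h = (36752 + 78408)/(51164 - 34867/35927) = 115160/(51164 - 34867*1/35927) = 115160/(51164 - 34867/35927) = 115160/(1838134161/35927) = 115160*(35927/1838134161) = 4137353320/1838134161 ≈ 2.2508)
h + u = 4137353320/1838134161 + 137770 = 253243880714290/1838134161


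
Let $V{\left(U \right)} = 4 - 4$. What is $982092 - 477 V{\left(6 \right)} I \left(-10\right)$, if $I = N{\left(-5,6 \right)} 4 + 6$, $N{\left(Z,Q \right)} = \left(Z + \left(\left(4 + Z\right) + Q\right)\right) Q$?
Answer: $982092$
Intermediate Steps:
$V{\left(U \right)} = 0$
$N{\left(Z,Q \right)} = Q \left(4 + Q + 2 Z\right)$ ($N{\left(Z,Q \right)} = \left(Z + \left(4 + Q + Z\right)\right) Q = \left(4 + Q + 2 Z\right) Q = Q \left(4 + Q + 2 Z\right)$)
$I = 6$ ($I = 6 \left(4 + 6 + 2 \left(-5\right)\right) 4 + 6 = 6 \left(4 + 6 - 10\right) 4 + 6 = 6 \cdot 0 \cdot 4 + 6 = 0 \cdot 4 + 6 = 0 + 6 = 6$)
$982092 - 477 V{\left(6 \right)} I \left(-10\right) = 982092 - 477 \cdot 0 \cdot 6 \left(-10\right) = 982092 - 477 \cdot 0 \left(-10\right) = 982092 - 477 \cdot 0 = 982092 - 0 = 982092 + 0 = 982092$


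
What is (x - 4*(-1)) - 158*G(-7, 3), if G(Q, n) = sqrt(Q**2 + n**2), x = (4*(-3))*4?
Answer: -44 - 158*sqrt(58) ≈ -1247.3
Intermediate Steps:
x = -48 (x = -12*4 = -48)
(x - 4*(-1)) - 158*G(-7, 3) = (-48 - 4*(-1)) - 158*sqrt((-7)**2 + 3**2) = (-48 + 4) - 158*sqrt(49 + 9) = -44 - 158*sqrt(58)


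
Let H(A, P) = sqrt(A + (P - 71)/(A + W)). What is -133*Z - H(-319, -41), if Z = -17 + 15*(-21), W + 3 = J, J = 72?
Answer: 44156 - I*sqrt(199095)/25 ≈ 44156.0 - 17.848*I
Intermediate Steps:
W = 69 (W = -3 + 72 = 69)
Z = -332 (Z = -17 - 315 = -332)
H(A, P) = sqrt(A + (-71 + P)/(69 + A)) (H(A, P) = sqrt(A + (P - 71)/(A + 69)) = sqrt(A + (-71 + P)/(69 + A)))
-133*Z - H(-319, -41) = -133*(-332) - sqrt((-71 - 41 - 319*(69 - 319))/(69 - 319)) = 44156 - sqrt((-71 - 41 - 319*(-250))/(-250)) = 44156 - sqrt(-(-71 - 41 + 79750)/250) = 44156 - sqrt(-1/250*79638) = 44156 - sqrt(-39819/125) = 44156 - I*sqrt(199095)/25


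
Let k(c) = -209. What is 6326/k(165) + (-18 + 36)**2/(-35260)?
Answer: -55780619/1842335 ≈ -30.277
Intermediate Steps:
6326/k(165) + (-18 + 36)**2/(-35260) = 6326/(-209) + (-18 + 36)**2/(-35260) = 6326*(-1/209) + 18**2*(-1/35260) = -6326/209 + 324*(-1/35260) = -6326/209 - 81/8815 = -55780619/1842335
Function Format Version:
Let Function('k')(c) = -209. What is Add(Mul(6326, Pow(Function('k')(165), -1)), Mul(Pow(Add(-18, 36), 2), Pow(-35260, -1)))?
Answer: Rational(-55780619, 1842335) ≈ -30.277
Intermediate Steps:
Add(Mul(6326, Pow(Function('k')(165), -1)), Mul(Pow(Add(-18, 36), 2), Pow(-35260, -1))) = Add(Mul(6326, Pow(-209, -1)), Mul(Pow(Add(-18, 36), 2), Pow(-35260, -1))) = Add(Mul(6326, Rational(-1, 209)), Mul(Pow(18, 2), Rational(-1, 35260))) = Add(Rational(-6326, 209), Mul(324, Rational(-1, 35260))) = Add(Rational(-6326, 209), Rational(-81, 8815)) = Rational(-55780619, 1842335)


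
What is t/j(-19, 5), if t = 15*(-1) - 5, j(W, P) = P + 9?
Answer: -10/7 ≈ -1.4286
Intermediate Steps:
j(W, P) = 9 + P
t = -20 (t = -15 - 5 = -20)
t/j(-19, 5) = -20/(9 + 5) = -20/14 = -20*1/14 = -10/7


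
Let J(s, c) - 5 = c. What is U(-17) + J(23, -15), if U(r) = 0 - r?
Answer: 7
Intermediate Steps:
U(r) = -r
J(s, c) = 5 + c
U(-17) + J(23, -15) = -1*(-17) + (5 - 15) = 17 - 10 = 7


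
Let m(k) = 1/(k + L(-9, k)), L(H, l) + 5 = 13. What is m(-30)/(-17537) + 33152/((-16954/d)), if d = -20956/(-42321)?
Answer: -19145508608981/19773249530034 ≈ -0.96825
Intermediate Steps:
d = 20956/42321 (d = -20956*(-1/42321) = 20956/42321 ≈ 0.49517)
L(H, l) = 8 (L(H, l) = -5 + 13 = 8)
m(k) = 1/(8 + k) (m(k) = 1/(k + 8) = 1/(8 + k))
m(-30)/(-17537) + 33152/((-16954/d)) = 1/((8 - 30)*(-17537)) + 33152/((-16954/20956/42321)) = -1/17537/(-22) + 33152/((-16954*42321/20956)) = -1/22*(-1/17537) + 33152/(-358755117/10478) = 1/385814 + 33152*(-10478/358755117) = 1/385814 - 49623808/51250731 = -19145508608981/19773249530034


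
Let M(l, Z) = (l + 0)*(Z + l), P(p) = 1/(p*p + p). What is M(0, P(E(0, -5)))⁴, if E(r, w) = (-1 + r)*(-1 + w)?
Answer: 0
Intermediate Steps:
P(p) = 1/(p + p²) (P(p) = 1/(p² + p) = 1/(p + p²))
M(l, Z) = l*(Z + l)
M(0, P(E(0, -5)))⁴ = (0*(1/((1 - 1*0 - 1*(-5) + 0*(-5))*(1 + (1 - 1*0 - 1*(-5) + 0*(-5)))) + 0))⁴ = (0*(1/((1 + 0 + 5 + 0)*(1 + (1 + 0 + 5 + 0))) + 0))⁴ = (0*(1/(6*(1 + 6)) + 0))⁴ = (0*((⅙)/7 + 0))⁴ = (0*((⅙)*(⅐) + 0))⁴ = (0*(1/42 + 0))⁴ = (0*(1/42))⁴ = 0⁴ = 0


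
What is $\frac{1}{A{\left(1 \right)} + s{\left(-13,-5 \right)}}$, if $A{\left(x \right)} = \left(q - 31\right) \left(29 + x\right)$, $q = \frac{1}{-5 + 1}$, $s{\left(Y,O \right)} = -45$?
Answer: $- \frac{2}{1965} \approx -0.0010178$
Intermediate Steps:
$q = - \frac{1}{4}$ ($q = \frac{1}{-4} = - \frac{1}{4} \approx -0.25$)
$A{\left(x \right)} = - \frac{3625}{4} - \frac{125 x}{4}$ ($A{\left(x \right)} = \left(- \frac{1}{4} - 31\right) \left(29 + x\right) = - \frac{125 \left(29 + x\right)}{4} = - \frac{3625}{4} - \frac{125 x}{4}$)
$\frac{1}{A{\left(1 \right)} + s{\left(-13,-5 \right)}} = \frac{1}{\left(- \frac{3625}{4} - \frac{125}{4}\right) - 45} = \frac{1}{- \frac{1875}{2} - 45} = \frac{1}{- \frac{1965}{2}} = - \frac{2}{1965}$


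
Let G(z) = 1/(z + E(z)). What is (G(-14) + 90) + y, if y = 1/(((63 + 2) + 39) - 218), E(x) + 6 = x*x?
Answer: 902849/10032 ≈ 89.997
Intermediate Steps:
E(x) = -6 + x² (E(x) = -6 + x*x = -6 + x²)
G(z) = 1/(-6 + z + z²) (G(z) = 1/(z + (-6 + z²)) = 1/(-6 + z + z²))
y = -1/114 (y = 1/((65 + 39) - 218) = 1/(104 - 218) = 1/(-114) = -1/114 ≈ -0.0087719)
(G(-14) + 90) + y = (1/(-6 - 14 + (-14)²) + 90) - 1/114 = (1/(-6 - 14 + 196) + 90) - 1/114 = (1/176 + 90) - 1/114 = 15841/176 - 1/114 = 902849/10032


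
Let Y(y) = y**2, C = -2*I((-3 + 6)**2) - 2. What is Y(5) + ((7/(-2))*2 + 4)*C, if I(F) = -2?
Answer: 19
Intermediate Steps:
C = 2 (C = -2*(-2) - 2 = 4 - 2 = 2)
Y(5) + ((7/(-2))*2 + 4)*C = 5**2 + ((7/(-2))*2 + 4)*2 = 25 + ((7*(-1/2))*2 + 4)*2 = 25 + (-7/2*2 + 4)*2 = 25 + (-7 + 4)*2 = 25 - 3*2 = 25 - 6 = 19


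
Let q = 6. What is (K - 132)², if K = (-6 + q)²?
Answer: 17424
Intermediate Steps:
K = 0 (K = (-6 + 6)² = 0² = 0)
(K - 132)² = (0 - 132)² = (-132)² = 17424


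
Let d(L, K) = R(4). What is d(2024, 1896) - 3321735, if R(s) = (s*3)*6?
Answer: -3321663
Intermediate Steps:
R(s) = 18*s (R(s) = (3*s)*6 = 18*s)
d(L, K) = 72 (d(L, K) = 18*4 = 72)
d(2024, 1896) - 3321735 = 72 - 3321735 = -3321663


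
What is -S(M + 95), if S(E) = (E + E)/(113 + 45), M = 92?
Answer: -187/79 ≈ -2.3671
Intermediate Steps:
S(E) = E/79 (S(E) = (2*E)/158 = (2*E)*(1/158) = E/79)
-S(M + 95) = -(92 + 95)/79 = -187/79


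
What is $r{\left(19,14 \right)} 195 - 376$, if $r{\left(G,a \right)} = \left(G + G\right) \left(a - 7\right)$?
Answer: $51494$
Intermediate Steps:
$r{\left(G,a \right)} = 2 G \left(-7 + a\right)$
$r{\left(19,14 \right)} 195 - 376 = 2 \cdot 19 \left(-7 + 14\right) 195 - 376 = 2 \cdot 19 \cdot 7 \cdot 195 - 376 = 266 \cdot 195 - 376 = 51870 - 376 = 51494$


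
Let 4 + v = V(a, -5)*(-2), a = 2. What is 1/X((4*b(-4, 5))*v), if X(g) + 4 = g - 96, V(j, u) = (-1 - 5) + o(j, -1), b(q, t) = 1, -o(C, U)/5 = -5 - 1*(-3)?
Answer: -1/148 ≈ -0.0067568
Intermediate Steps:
o(C, U) = 10 (o(C, U) = -5*(-5 - 1*(-3)) = -5*(-5 + 3) = -5*(-2) = 10)
V(j, u) = 4 (V(j, u) = (-1 - 5) + 10 = -6 + 10 = 4)
v = -12 (v = -4 + 4*(-2) = -4 - 8 = -12)
X(g) = -100 + g (X(g) = -4 + (g - 96) = -4 + (-96 + g) = -100 + g)
1/X((4*b(-4, 5))*v) = 1/(-100 + (4*1)*(-12)) = 1/(-100 + 4*(-12)) = 1/(-100 - 48) = 1/(-148) = -1/148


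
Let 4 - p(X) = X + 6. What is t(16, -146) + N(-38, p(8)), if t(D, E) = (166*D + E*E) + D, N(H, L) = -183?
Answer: 23805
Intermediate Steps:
p(X) = -2 - X (p(X) = 4 - (X + 6) = 4 - (6 + X) = 4 + (-6 - X) = -2 - X)
t(D, E) = E**2 + 167*D (t(D, E) = (166*D + E**2) + D = (E**2 + 166*D) + D = E**2 + 167*D)
t(16, -146) + N(-38, p(8)) = ((-146)**2 + 167*16) - 183 = (21316 + 2672) - 183 = 23988 - 183 = 23805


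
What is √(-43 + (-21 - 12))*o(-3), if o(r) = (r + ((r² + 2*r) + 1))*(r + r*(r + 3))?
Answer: -6*I*√19 ≈ -26.153*I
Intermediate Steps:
o(r) = (r + r*(3 + r))*(1 + r² + 3*r) (o(r) = (r + (1 + r² + 2*r))*(r + r*(3 + r)) = (1 + r² + 3*r)*(r + r*(3 + r)) = (r + r*(3 + r))*(1 + r² + 3*r))
√(-43 + (-21 - 12))*o(-3) = √(-43 + (-21 - 12))*(-3*(4 + (-3)³ + 7*(-3)² + 13*(-3))) = √(-43 - 33)*(-3*(4 - 27 + 7*9 - 39)) = √(-76)*(-3*(4 - 27 + 63 - 39)) = (2*I*√19)*(-3*1) = (2*I*√19)*(-3) = -6*I*√19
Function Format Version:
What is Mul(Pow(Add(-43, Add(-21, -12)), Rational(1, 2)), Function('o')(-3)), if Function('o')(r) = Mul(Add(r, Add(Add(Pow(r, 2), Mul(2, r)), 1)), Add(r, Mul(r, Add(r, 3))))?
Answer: Mul(-6, I, Pow(19, Rational(1, 2))) ≈ Mul(-26.153, I)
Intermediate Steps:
Function('o')(r) = Mul(Add(r, Mul(r, Add(3, r))), Add(1, Pow(r, 2), Mul(3, r))) (Function('o')(r) = Mul(Add(r, Add(1, Pow(r, 2), Mul(2, r))), Add(r, Mul(r, Add(3, r)))) = Mul(Add(1, Pow(r, 2), Mul(3, r)), Add(r, Mul(r, Add(3, r)))) = Mul(Add(r, Mul(r, Add(3, r))), Add(1, Pow(r, 2), Mul(3, r))))
Mul(Pow(Add(-43, Add(-21, -12)), Rational(1, 2)), Function('o')(-3)) = Mul(Pow(Add(-43, Add(-21, -12)), Rational(1, 2)), Mul(-3, Add(4, Pow(-3, 3), Mul(7, Pow(-3, 2)), Mul(13, -3)))) = Mul(Pow(Add(-43, -33), Rational(1, 2)), Mul(-3, Add(4, -27, Mul(7, 9), -39))) = Mul(Pow(-76, Rational(1, 2)), Mul(-3, Add(4, -27, 63, -39))) = Mul(Mul(2, I, Pow(19, Rational(1, 2))), Mul(-3, 1)) = Mul(Mul(2, I, Pow(19, Rational(1, 2))), -3) = Mul(-6, I, Pow(19, Rational(1, 2)))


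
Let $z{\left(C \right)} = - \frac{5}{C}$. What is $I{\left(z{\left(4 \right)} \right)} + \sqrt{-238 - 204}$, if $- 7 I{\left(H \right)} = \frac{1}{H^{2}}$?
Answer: $- \frac{16}{175} + i \sqrt{442} \approx -0.091429 + 21.024 i$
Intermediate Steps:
$I{\left(H \right)} = - \frac{1}{7 H^{2}}$
$I{\left(z{\left(4 \right)} \right)} + \sqrt{-238 - 204} = - \frac{1}{7 \cdot \frac{25}{16}} + \sqrt{-238 - 204} = - \frac{1}{7 \cdot \frac{25}{16}} + \sqrt{-442} = - \frac{1}{7 \cdot \frac{25}{16}} + i \sqrt{442} = \left(- \frac{1}{7}\right) \frac{16}{25} + i \sqrt{442} = - \frac{16}{175} + i \sqrt{442}$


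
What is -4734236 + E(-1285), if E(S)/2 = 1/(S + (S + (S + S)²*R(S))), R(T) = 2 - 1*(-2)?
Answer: -62532227219539/13208515 ≈ -4.7342e+6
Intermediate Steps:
R(T) = 4 (R(T) = 2 + 2 = 4)
E(S) = 2/(2*S + 16*S²) (E(S) = 2/(S + (S + (S + S)²*4)) = 2/(S + (S + (2*S)²*4)) = 2/(S + (S + (4*S²)*4)) = 2/(S + (S + 16*S²)) = 2/(2*S + 16*S²))
-4734236 + E(-1285) = -4734236 + 1/((-1285)*(1 + 8*(-1285))) = -4734236 - 1/(1285*(1 - 10280)) = -4734236 - 1/1285/(-10279) = -4734236 - 1/1285*(-1/10279) = -4734236 + 1/13208515 = -62532227219539/13208515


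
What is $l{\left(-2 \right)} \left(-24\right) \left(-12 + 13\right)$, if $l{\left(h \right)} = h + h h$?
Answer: $-48$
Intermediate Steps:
$l{\left(h \right)} = h + h^{2}$
$l{\left(-2 \right)} \left(-24\right) \left(-12 + 13\right) = - 2 \left(1 - 2\right) \left(-24\right) \left(-12 + 13\right) = \left(-2\right) \left(-1\right) \left(-24\right) 1 = 2 \left(-24\right) 1 = \left(-48\right) 1 = -48$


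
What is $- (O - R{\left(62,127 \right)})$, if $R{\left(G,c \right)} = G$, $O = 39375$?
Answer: $-39313$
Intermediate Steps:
$- (O - R{\left(62,127 \right)}) = - (39375 - 62) = \left(-1\right) 39313 = -39313$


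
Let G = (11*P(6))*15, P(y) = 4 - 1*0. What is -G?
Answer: -660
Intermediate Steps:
P(y) = 4 (P(y) = 4 + 0 = 4)
G = 660 (G = (11*4)*15 = 44*15 = 660)
-G = -1*660 = -660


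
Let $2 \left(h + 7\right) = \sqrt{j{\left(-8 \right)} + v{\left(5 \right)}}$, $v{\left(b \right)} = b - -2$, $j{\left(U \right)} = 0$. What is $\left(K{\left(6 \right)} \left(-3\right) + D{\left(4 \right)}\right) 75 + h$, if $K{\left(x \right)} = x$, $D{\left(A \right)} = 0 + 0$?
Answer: $-1357 + \frac{\sqrt{7}}{2} \approx -1355.7$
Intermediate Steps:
$D{\left(A \right)} = 0$
$v{\left(b \right)} = 2 + b$ ($v{\left(b \right)} = b + 2 = 2 + b$)
$h = -7 + \frac{\sqrt{7}}{2}$ ($h = -7 + \frac{\sqrt{0 + \left(2 + 5\right)}}{2} = -7 + \frac{\sqrt{0 + 7}}{2} = -7 + \frac{\sqrt{7}}{2} \approx -5.6771$)
$\left(K{\left(6 \right)} \left(-3\right) + D{\left(4 \right)}\right) 75 + h = \left(6 \left(-3\right) + 0\right) 75 - \left(7 - \frac{\sqrt{7}}{2}\right) = \left(-18 + 0\right) 75 - \left(7 - \frac{\sqrt{7}}{2}\right) = \left(-18\right) 75 - \left(7 - \frac{\sqrt{7}}{2}\right) = -1350 - \left(7 - \frac{\sqrt{7}}{2}\right) = -1357 + \frac{\sqrt{7}}{2}$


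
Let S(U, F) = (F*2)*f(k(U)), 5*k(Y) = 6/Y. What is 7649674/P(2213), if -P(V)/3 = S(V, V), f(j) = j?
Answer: -19124185/18 ≈ -1.0625e+6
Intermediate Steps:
k(Y) = 6/(5*Y) (k(Y) = (6/Y)/5 = 6/(5*Y))
S(U, F) = 12*F/(5*U) (S(U, F) = (F*2)*(6/(5*U)) = (2*F)*(6/(5*U)) = 12*F/(5*U))
P(V) = -36/5 (P(V) = -36*V/(5*V) = -3*12/5 = -36/5)
7649674/P(2213) = 7649674/(-36/5) = 7649674*(-5/36) = -19124185/18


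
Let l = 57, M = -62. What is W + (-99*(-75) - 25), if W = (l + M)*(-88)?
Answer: 7840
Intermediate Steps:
W = 440 (W = (57 - 62)*(-88) = -5*(-88) = 440)
W + (-99*(-75) - 25) = 440 + (-99*(-75) - 25) = 440 + (7425 - 25) = 440 + 7400 = 7840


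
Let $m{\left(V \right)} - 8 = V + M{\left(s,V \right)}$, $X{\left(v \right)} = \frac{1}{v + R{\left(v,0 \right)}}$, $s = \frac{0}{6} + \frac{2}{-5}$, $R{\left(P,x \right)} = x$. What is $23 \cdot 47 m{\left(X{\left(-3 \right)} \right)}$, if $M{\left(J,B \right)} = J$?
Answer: $\frac{117829}{15} \approx 7855.3$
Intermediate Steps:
$s = - \frac{2}{5}$ ($s = 0 \cdot \frac{1}{6} + 2 \left(- \frac{1}{5}\right) = 0 - \frac{2}{5} = - \frac{2}{5} \approx -0.4$)
$X{\left(v \right)} = \frac{1}{v}$ ($X{\left(v \right)} = \frac{1}{v + 0} = \frac{1}{v}$)
$m{\left(V \right)} = \frac{38}{5} + V$ ($m{\left(V \right)} = 8 + \left(V - \frac{2}{5}\right) = 8 + \left(- \frac{2}{5} + V\right) = \frac{38}{5} + V$)
$23 \cdot 47 m{\left(X{\left(-3 \right)} \right)} = 23 \cdot 47 \left(\frac{38}{5} + \frac{1}{-3}\right) = 1081 \left(\frac{38}{5} - \frac{1}{3}\right) = 1081 \cdot \frac{109}{15} = \frac{117829}{15}$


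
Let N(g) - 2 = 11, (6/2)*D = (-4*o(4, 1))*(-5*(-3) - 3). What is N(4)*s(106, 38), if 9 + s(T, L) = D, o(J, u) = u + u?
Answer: -533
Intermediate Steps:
o(J, u) = 2*u
D = -32 (D = ((-8)*(-5*(-3) - 3))/3 = ((-4*2)*(15 - 3))/3 = (-8*12)/3 = (1/3)*(-96) = -32)
s(T, L) = -41 (s(T, L) = -9 - 32 = -41)
N(g) = 13 (N(g) = 2 + 11 = 13)
N(4)*s(106, 38) = 13*(-41) = -533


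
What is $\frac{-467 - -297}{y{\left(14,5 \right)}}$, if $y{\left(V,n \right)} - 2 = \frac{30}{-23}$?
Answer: $- \frac{1955}{8} \approx -244.38$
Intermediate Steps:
$y{\left(V,n \right)} = \frac{16}{23}$ ($y{\left(V,n \right)} = 2 + \frac{30}{-23} = 2 + 30 \left(- \frac{1}{23}\right) = 2 - \frac{30}{23} = \frac{16}{23}$)
$\frac{-467 - -297}{y{\left(14,5 \right)}} = \frac{-467 - -297}{\frac{16}{23}} = \left(-467 + 297\right) \frac{23}{16} = \left(-170\right) \frac{23}{16} = - \frac{1955}{8}$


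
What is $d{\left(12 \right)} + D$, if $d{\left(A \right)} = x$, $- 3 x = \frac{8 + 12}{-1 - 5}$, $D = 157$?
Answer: $\frac{1423}{9} \approx 158.11$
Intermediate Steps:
$x = \frac{10}{9}$ ($x = - \frac{\left(8 + 12\right) \frac{1}{-1 - 5}}{3} = - \frac{20 \frac{1}{-6}}{3} = - \frac{20 \left(- \frac{1}{6}\right)}{3} = \left(- \frac{1}{3}\right) \left(- \frac{10}{3}\right) = \frac{10}{9} \approx 1.1111$)
$d{\left(A \right)} = \frac{10}{9}$
$d{\left(12 \right)} + D = \frac{10}{9} + 157 = \frac{1423}{9}$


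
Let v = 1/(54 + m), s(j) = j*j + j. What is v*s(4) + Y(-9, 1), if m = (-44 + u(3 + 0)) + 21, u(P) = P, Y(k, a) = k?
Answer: -143/17 ≈ -8.4118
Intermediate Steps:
s(j) = j + j**2 (s(j) = j**2 + j = j + j**2)
m = -20 (m = (-44 + (3 + 0)) + 21 = (-44 + 3) + 21 = -41 + 21 = -20)
v = 1/34 (v = 1/(54 - 20) = 1/34 ≈ 0.029412)
v*s(4) + Y(-9, 1) = (4*(1 + 4))/34 - 9 = (4*5)/34 - 9 = (1/34)*20 - 9 = 10/17 - 9 = -143/17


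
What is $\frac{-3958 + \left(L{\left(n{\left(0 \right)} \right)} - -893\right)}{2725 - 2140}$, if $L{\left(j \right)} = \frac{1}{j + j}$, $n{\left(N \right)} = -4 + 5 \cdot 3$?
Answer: $- \frac{67429}{12870} \approx -5.2392$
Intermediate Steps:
$n{\left(N \right)} = 11$ ($n{\left(N \right)} = -4 + 15 = 11$)
$L{\left(j \right)} = \frac{1}{2 j}$
$\frac{-3958 + \left(L{\left(n{\left(0 \right)} \right)} - -893\right)}{2725 - 2140} = \frac{-3958 + \left(\frac{1}{2 \cdot 11} - -893\right)}{2725 - 2140} = \frac{-3958 + \left(\frac{1}{2} \cdot \frac{1}{11} + 893\right)}{585} = \left(-3958 + \left(\frac{1}{22} + 893\right)\right) \frac{1}{585} = \left(-3958 + \frac{19647}{22}\right) \frac{1}{585} = \left(- \frac{67429}{22}\right) \frac{1}{585} = - \frac{67429}{12870}$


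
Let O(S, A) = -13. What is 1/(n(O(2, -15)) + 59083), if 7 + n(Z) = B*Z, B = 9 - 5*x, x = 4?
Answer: 1/59219 ≈ 1.6886e-5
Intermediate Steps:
B = -11 (B = 9 - 5*4 = 9 - 20 = -11)
n(Z) = -7 - 11*Z
1/(n(O(2, -15)) + 59083) = 1/((-7 - 11*(-13)) + 59083) = 1/((-7 + 143) + 59083) = 1/(136 + 59083) = 1/59219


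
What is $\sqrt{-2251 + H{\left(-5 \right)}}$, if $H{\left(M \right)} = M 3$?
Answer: $i \sqrt{2266} \approx 47.603 i$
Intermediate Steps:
$H{\left(M \right)} = 3 M$
$\sqrt{-2251 + H{\left(-5 \right)}} = \sqrt{-2251 + 3 \left(-5\right)} = \sqrt{-2251 - 15} = \sqrt{-2266} = i \sqrt{2266}$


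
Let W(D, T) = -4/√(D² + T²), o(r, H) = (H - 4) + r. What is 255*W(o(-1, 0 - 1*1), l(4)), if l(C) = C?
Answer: -510*√13/13 ≈ -141.45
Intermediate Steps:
o(r, H) = -4 + H + r (o(r, H) = (-4 + H) + r = -4 + H + r)
W(D, T) = -4/√(D² + T²)
255*W(o(-1, 0 - 1*1), l(4)) = 255*(-4/√((-4 + (0 - 1*1) - 1)² + 4²)) = 255*(-4/√((-4 + (0 - 1) - 1)² + 16)) = 255*(-4/√((-4 - 1 - 1)² + 16)) = 255*(-4/√((-6)² + 16)) = 255*(-4/√(36 + 16)) = 255*(-2*√13/13) = -510*√13/13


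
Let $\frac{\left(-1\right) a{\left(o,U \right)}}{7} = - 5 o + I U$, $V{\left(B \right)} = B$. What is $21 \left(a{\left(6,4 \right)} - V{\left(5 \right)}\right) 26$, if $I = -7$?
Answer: $218946$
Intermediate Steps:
$a{\left(o,U \right)} = 35 o + 49 U$ ($a{\left(o,U \right)} = - 7 \left(- 5 o - 7 U\right) = - 7 \left(- 7 U - 5 o\right) = 35 o + 49 U$)
$21 \left(a{\left(6,4 \right)} - V{\left(5 \right)}\right) 26 = 21 \left(\left(35 \cdot 6 + 49 \cdot 4\right) - 5\right) 26 = 21 \left(\left(210 + 196\right) - 5\right) 26 = 21 \left(406 - 5\right) 26 = 21 \cdot 401 \cdot 26 = 8421 \cdot 26 = 218946$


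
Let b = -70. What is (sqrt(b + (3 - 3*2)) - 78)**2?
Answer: (78 - I*sqrt(73))**2 ≈ 6011.0 - 1332.9*I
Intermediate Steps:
(sqrt(b + (3 - 3*2)) - 78)**2 = (sqrt(-70 + (3 - 3*2)) - 78)**2 = (sqrt(-70 + (3 - 6)) - 78)**2 = (sqrt(-70 - 3) - 78)**2 = (sqrt(-73) - 78)**2 = (I*sqrt(73) - 78)**2 = (-78 + I*sqrt(73))**2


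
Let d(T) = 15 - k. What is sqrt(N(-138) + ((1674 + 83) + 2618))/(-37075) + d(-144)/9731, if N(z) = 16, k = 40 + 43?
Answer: -68/9731 - sqrt(4391)/37075 ≈ -0.0087753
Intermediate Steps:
k = 83
d(T) = -68 (d(T) = 15 - 1*83 = 15 - 83 = -68)
sqrt(N(-138) + ((1674 + 83) + 2618))/(-37075) + d(-144)/9731 = sqrt(16 + ((1674 + 83) + 2618))/(-37075) - 68/9731 = sqrt(16 + (1757 + 2618))*(-1/37075) - 68*1/9731 = sqrt(16 + 4375)*(-1/37075) - 68/9731 = sqrt(4391)*(-1/37075) - 68/9731 = -sqrt(4391)/37075 - 68/9731 = -68/9731 - sqrt(4391)/37075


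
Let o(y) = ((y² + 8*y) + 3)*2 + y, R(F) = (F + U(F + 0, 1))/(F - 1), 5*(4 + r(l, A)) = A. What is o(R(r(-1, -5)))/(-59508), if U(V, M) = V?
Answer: -359/535572 ≈ -0.00067031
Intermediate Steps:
r(l, A) = -4 + A/5
R(F) = 2*F/(-1 + F) (R(F) = (F + (F + 0))/(F - 1) = (F + F)/(-1 + F) = (2*F)/(-1 + F) = 2*F/(-1 + F))
o(y) = 6 + 2*y² + 17*y (o(y) = (3 + y² + 8*y)*2 + y = (6 + 2*y² + 16*y) + y = 6 + 2*y² + 17*y)
o(R(r(-1, -5)))/(-59508) = (6 + 2*(2*(-4 + (⅕)*(-5))/(-1 + (-4 + (⅕)*(-5))))² + 17*(2*(-4 + (⅕)*(-5))/(-1 + (-4 + (⅕)*(-5)))))/(-59508) = (6 + 2*(2*(-4 - 1)/(-1 + (-4 - 1)))² + 17*(2*(-4 - 1)/(-1 + (-4 - 1))))*(-1/59508) = (6 + 2*(2*(-5)/(-1 - 5))² + 17*(2*(-5)/(-1 - 5)))*(-1/59508) = (6 + 2*(2*(-5)/(-6))² + 17*(2*(-5)/(-6)))*(-1/59508) = (6 + 2*(2*(-5)*(-⅙))² + 17*(2*(-5)*(-⅙)))*(-1/59508) = (6 + 2*(5/3)² + 17*(5/3))*(-1/59508) = (6 + 2*(25/9) + 85/3)*(-1/59508) = (6 + 50/9 + 85/3)*(-1/59508) = (359/9)*(-1/59508) = -359/535572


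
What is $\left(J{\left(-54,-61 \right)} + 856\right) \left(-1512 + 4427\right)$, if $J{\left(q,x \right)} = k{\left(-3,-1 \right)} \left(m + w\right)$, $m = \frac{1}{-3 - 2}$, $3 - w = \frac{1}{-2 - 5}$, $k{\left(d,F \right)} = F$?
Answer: $\frac{17406631}{7} \approx 2.4867 \cdot 10^{6}$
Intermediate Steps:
$w = \frac{22}{7}$ ($w = 3 - \frac{1}{-2 - 5} = 3 - \frac{1}{-7} = 3 - - \frac{1}{7} = 3 + \frac{1}{7} = \frac{22}{7} \approx 3.1429$)
$m = - \frac{1}{5}$ ($m = \frac{1}{-5} = - \frac{1}{5} \approx -0.2$)
$J{\left(q,x \right)} = - \frac{103}{35}$ ($J{\left(q,x \right)} = - (- \frac{1}{5} + \frac{22}{7}) = \left(-1\right) \frac{103}{35} = - \frac{103}{35}$)
$\left(J{\left(-54,-61 \right)} + 856\right) \left(-1512 + 4427\right) = \left(- \frac{103}{35} + 856\right) \left(-1512 + 4427\right) = \frac{29857}{35} \cdot 2915 = \frac{17406631}{7}$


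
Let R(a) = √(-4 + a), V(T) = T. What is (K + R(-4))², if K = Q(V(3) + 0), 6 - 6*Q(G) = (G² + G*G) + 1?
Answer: (-13 + 12*I*√2)²/36 ≈ -3.3056 - 12.257*I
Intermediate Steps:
Q(G) = ⅚ - G²/3 (Q(G) = 1 - ((G² + G*G) + 1)/6 = 1 - ((G² + G²) + 1)/6 = 1 - (2*G² + 1)/6 = 1 - (1 + 2*G²)/6 = 1 + (-⅙ - G²/3) = ⅚ - G²/3)
K = -13/6 (K = ⅚ - (3 + 0)²/3 = ⅚ - ⅓*3² = ⅚ - ⅓*9 = ⅚ - 3 = -13/6 ≈ -2.1667)
(K + R(-4))² = (-13/6 + √(-4 - 4))² = (-13/6 + √(-8))² = (-13/6 + 2*I*√2)²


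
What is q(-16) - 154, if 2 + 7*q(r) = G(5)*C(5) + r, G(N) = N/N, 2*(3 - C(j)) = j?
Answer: -313/2 ≈ -156.50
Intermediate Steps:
C(j) = 3 - j/2
G(N) = 1
q(r) = -3/14 + r/7 (q(r) = -2/7 + (1*(3 - 1/2*5) + r)/7 = -2/7 + (1*(3 - 5/2) + r)/7 = -2/7 + (1*(1/2) + r)/7 = -2/7 + (1/2 + r)/7 = -2/7 + (1/14 + r/7) = -3/14 + r/7)
q(-16) - 154 = (-3/14 + (1/7)*(-16)) - 154 = (-3/14 - 16/7) - 154 = -5/2 - 154 = -313/2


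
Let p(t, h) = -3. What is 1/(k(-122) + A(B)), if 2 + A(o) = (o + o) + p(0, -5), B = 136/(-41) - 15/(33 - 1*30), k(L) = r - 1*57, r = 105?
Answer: 41/1081 ≈ 0.037928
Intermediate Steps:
k(L) = 48 (k(L) = 105 - 1*57 = 105 - 57 = 48)
B = -341/41 (B = 136*(-1/41) - 15/(33 - 30) = -136/41 - 15/3 = -136/41 - 15*⅓ = -136/41 - 5 = -341/41 ≈ -8.3171)
A(o) = -5 + 2*o (A(o) = -2 + ((o + o) - 3) = -2 + (2*o - 3) = -2 + (-3 + 2*o) = -5 + 2*o)
1/(k(-122) + A(B)) = 1/(48 + (-5 + 2*(-341/41))) = 1/(48 + (-5 - 682/41)) = 1/(48 - 887/41) = 1/(1081/41) = 41/1081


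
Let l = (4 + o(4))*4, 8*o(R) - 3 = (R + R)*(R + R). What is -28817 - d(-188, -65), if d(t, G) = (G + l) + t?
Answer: -57227/2 ≈ -28614.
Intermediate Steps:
o(R) = 3/8 + R²/2 (o(R) = 3/8 + ((R + R)*(R + R))/8 = 3/8 + ((2*R)*(2*R))/8 = 3/8 + (4*R²)/8 = 3/8 + R²/2)
l = 99/2 (l = (4 + (3/8 + (½)*4²))*4 = (4 + (3/8 + (½)*16))*4 = (4 + (3/8 + 8))*4 = (4 + 67/8)*4 = (99/8)*4 = 99/2 ≈ 49.500)
d(t, G) = 99/2 + G + t (d(t, G) = (G + 99/2) + t = (99/2 + G) + t = 99/2 + G + t)
-28817 - d(-188, -65) = -28817 - (99/2 - 65 - 188) = -28817 - 1*(-407/2) = -28817 + 407/2 = -57227/2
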